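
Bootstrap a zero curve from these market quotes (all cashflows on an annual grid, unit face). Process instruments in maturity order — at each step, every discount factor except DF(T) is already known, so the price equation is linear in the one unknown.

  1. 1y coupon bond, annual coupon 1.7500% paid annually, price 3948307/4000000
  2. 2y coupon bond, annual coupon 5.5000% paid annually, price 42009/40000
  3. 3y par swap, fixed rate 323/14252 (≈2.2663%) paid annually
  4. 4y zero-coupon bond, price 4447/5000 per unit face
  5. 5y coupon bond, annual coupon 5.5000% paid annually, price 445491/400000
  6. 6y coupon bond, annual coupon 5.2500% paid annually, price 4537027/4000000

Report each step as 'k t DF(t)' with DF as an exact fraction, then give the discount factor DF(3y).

1 1 9701/10000
2 2 9449/10000
3 3 4677/5000
4 4 4447/5000
5 5 8607/10000
6 6 4241/5000
DF(3y) = 4677/5000 ≈ 0.935400

step 1 [1y] bond c/1=7/400: DF=(3948307/4000000 − 7/400·(0))/(1+7/400) = 9701/10000 ≈ 0.970100
step 2 [2y] bond c/1=11/200: DF=(42009/40000 − 11/200·(0.970100))/(1+11/200) = 9449/10000 ≈ 0.944900
step 3 [3y] swap r/1=323/14252: DF=(1 − 323/14252·(0.970100+0.944900))/(1+323/14252) = 4677/5000 ≈ 0.935400
step 4 [4y] zero: DF = P = 4447/5000 ≈ 0.889400
step 5 [5y] bond c/1=11/200: DF=(445491/400000 − 11/200·(0.970100+0.944900+0.935400+0.889400))/(1+11/200) = 8607/10000 ≈ 0.860700
step 6 [6y] bond c/1=21/400: DF=(4537027/4000000 − 21/400·(0.970100+0.944900+0.935400+0.889400+0.860700))/(1+21/400) = 4241/5000 ≈ 0.848200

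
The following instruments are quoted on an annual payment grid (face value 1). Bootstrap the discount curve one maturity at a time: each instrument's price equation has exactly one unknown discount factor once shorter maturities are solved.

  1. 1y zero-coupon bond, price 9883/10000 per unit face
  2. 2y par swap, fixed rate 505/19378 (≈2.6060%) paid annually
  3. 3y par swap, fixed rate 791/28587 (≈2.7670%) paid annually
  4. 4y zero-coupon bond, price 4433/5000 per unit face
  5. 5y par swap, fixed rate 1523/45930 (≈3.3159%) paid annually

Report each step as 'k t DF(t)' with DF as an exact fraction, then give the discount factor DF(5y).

step 1 [1y] zero: DF = P = 9883/10000 ≈ 0.988300
step 2 [2y] swap r/1=505/19378: DF=(1 − 505/19378·(0.988300))/(1+505/19378) = 1899/2000 ≈ 0.949500
step 3 [3y] swap r/1=791/28587: DF=(1 − 791/28587·(0.988300+0.949500))/(1+791/28587) = 9209/10000 ≈ 0.920900
step 4 [4y] zero: DF = P = 4433/5000 ≈ 0.886600
step 5 [5y] swap r/1=1523/45930: DF=(1 − 1523/45930·(0.988300+0.949500+0.920900+0.886600))/(1+1523/45930) = 8477/10000 ≈ 0.847700

1 1 9883/10000
2 2 1899/2000
3 3 9209/10000
4 4 4433/5000
5 5 8477/10000
DF(5y) = 8477/10000 ≈ 0.847700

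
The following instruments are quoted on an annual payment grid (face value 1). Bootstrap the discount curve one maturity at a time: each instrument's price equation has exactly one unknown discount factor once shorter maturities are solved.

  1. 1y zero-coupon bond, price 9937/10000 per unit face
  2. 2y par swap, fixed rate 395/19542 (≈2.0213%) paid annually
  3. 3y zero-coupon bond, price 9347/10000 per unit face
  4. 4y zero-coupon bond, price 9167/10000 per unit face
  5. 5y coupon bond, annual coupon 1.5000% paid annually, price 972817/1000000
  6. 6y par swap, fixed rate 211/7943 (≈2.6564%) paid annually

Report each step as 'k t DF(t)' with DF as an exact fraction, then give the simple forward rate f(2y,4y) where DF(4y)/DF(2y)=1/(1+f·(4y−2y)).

1 1 9937/10000
2 2 1921/2000
3 3 9347/10000
4 4 9167/10000
5 5 4511/5000
6 6 8523/10000
f(2y,4y) = ((1921/2000)/(9167/10000) − 1)/(2) = 219/9167 ≈ 2.3890%

step 1 [1y] zero: DF = P = 9937/10000 ≈ 0.993700
step 2 [2y] swap r/1=395/19542: DF=(1 − 395/19542·(0.993700))/(1+395/19542) = 1921/2000 ≈ 0.960500
step 3 [3y] zero: DF = P = 9347/10000 ≈ 0.934700
step 4 [4y] zero: DF = P = 9167/10000 ≈ 0.916700
step 5 [5y] bond c/1=3/200: DF=(972817/1000000 − 3/200·(0.993700+0.960500+0.934700+0.916700))/(1+3/200) = 4511/5000 ≈ 0.902200
step 6 [6y] swap r/1=211/7943: DF=(1 − 211/7943·(0.993700+0.960500+0.934700+0.916700+0.902200))/(1+211/7943) = 8523/10000 ≈ 0.852300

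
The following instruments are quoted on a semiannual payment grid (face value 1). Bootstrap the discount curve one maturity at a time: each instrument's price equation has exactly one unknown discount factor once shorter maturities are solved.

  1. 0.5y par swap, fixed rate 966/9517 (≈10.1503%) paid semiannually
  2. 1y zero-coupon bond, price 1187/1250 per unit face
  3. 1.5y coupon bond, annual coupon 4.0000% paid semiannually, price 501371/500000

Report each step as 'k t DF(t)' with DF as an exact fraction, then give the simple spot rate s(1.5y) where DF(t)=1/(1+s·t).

1 1/2 9517/10000
2 1 1187/1250
3 3/2 4729/5000
s(1.5y) = (1/(4729/5000) − 1)/(3/2) = 542/14187 ≈ 3.8204%

step 1 [0.5y] swap r/2=483/9517: DF=(1 − 483/9517·(0))/(1+483/9517) = 9517/10000 ≈ 0.951700
step 2 [1y] zero: DF = P = 1187/1250 ≈ 0.949600
step 3 [1.5y] bond c/2=1/50: DF=(501371/500000 − 1/50·(0.951700+0.949600))/(1+1/50) = 4729/5000 ≈ 0.945800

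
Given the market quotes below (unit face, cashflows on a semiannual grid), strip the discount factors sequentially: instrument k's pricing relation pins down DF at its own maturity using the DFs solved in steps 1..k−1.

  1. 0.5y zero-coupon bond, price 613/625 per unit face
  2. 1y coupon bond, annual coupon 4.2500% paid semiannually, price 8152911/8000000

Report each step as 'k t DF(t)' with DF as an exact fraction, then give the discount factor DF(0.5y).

1 1/2 613/625
2 1 391/400
DF(0.5y) = 613/625 ≈ 0.980800

step 1 [0.5y] zero: DF = P = 613/625 ≈ 0.980800
step 2 [1y] bond c/2=17/800: DF=(8152911/8000000 − 17/800·(0.980800))/(1+17/800) = 391/400 ≈ 0.977500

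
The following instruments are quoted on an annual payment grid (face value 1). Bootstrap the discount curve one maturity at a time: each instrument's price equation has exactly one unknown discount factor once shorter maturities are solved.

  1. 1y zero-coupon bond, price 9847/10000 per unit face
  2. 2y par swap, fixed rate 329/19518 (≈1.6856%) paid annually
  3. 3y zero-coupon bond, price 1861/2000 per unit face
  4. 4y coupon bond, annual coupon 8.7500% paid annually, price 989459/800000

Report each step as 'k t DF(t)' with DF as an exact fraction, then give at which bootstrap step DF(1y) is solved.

1 1 9847/10000
2 2 9671/10000
3 3 1861/2000
4 4 4527/5000
DF(1y) is solved at step 1

step 1 [1y] zero: DF = P = 9847/10000 ≈ 0.984700
step 2 [2y] swap r/1=329/19518: DF=(1 − 329/19518·(0.984700))/(1+329/19518) = 9671/10000 ≈ 0.967100
step 3 [3y] zero: DF = P = 1861/2000 ≈ 0.930500
step 4 [4y] bond c/1=7/80: DF=(989459/800000 − 7/80·(0.984700+0.967100+0.930500))/(1+7/80) = 4527/5000 ≈ 0.905400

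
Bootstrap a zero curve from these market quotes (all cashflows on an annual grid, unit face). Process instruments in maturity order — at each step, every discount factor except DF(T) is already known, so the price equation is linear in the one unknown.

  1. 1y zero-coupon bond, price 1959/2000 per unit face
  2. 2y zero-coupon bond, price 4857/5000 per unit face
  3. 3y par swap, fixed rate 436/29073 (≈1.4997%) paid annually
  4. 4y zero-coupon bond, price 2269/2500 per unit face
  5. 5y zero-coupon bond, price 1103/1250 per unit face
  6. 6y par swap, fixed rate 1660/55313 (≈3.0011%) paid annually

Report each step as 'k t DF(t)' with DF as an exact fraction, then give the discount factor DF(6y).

step 1 [1y] zero: DF = P = 1959/2000 ≈ 0.979500
step 2 [2y] zero: DF = P = 4857/5000 ≈ 0.971400
step 3 [3y] swap r/1=436/29073: DF=(1 − 436/29073·(0.979500+0.971400))/(1+436/29073) = 2391/2500 ≈ 0.956400
step 4 [4y] zero: DF = P = 2269/2500 ≈ 0.907600
step 5 [5y] zero: DF = P = 1103/1250 ≈ 0.882400
step 6 [6y] swap r/1=1660/55313: DF=(1 − 1660/55313·(0.979500+0.971400+0.956400+0.907600+0.882400))/(1+1660/55313) = 417/500 ≈ 0.834000

1 1 1959/2000
2 2 4857/5000
3 3 2391/2500
4 4 2269/2500
5 5 1103/1250
6 6 417/500
DF(6y) = 417/500 ≈ 0.834000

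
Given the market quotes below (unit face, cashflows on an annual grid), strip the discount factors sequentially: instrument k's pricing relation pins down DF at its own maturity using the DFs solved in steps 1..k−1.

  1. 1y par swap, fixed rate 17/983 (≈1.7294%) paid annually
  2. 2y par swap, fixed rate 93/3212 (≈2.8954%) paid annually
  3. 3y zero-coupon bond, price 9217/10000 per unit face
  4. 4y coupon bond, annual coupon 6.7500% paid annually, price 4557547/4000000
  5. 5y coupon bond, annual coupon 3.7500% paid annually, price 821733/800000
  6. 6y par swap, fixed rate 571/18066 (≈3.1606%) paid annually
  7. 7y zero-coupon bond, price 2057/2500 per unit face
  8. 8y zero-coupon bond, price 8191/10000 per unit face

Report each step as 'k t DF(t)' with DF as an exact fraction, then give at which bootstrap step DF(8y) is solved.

1 1 983/1000
2 2 4721/5000
3 3 9217/10000
4 4 1109/1250
5 5 171/200
6 6 8287/10000
7 7 2057/2500
8 8 8191/10000
DF(8y) is solved at step 8

step 1 [1y] swap r/1=17/983: DF=(1 − 17/983·(0))/(1+17/983) = 983/1000 ≈ 0.983000
step 2 [2y] swap r/1=93/3212: DF=(1 − 93/3212·(0.983000))/(1+93/3212) = 4721/5000 ≈ 0.944200
step 3 [3y] zero: DF = P = 9217/10000 ≈ 0.921700
step 4 [4y] bond c/1=27/400: DF=(4557547/4000000 − 27/400·(0.983000+0.944200+0.921700))/(1+27/400) = 1109/1250 ≈ 0.887200
step 5 [5y] bond c/1=3/80: DF=(821733/800000 − 3/80·(0.983000+0.944200+0.921700+0.887200))/(1+3/80) = 171/200 ≈ 0.855000
step 6 [6y] swap r/1=571/18066: DF=(1 − 571/18066·(0.983000+0.944200+0.921700+0.887200+0.855000))/(1+571/18066) = 8287/10000 ≈ 0.828700
step 7 [7y] zero: DF = P = 2057/2500 ≈ 0.822800
step 8 [8y] zero: DF = P = 8191/10000 ≈ 0.819100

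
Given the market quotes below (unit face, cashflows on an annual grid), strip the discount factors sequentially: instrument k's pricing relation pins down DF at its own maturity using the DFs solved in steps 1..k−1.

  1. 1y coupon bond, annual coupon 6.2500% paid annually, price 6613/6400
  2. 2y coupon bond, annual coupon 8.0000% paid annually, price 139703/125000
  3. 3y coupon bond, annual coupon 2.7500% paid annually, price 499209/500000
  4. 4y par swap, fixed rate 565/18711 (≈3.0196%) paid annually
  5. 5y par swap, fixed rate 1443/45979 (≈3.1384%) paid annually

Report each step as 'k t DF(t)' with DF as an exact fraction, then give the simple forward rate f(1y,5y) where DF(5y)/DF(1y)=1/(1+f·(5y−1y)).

step 1 [1y] bond c/1=1/16: DF=(6613/6400 − 1/16·(0))/(1+1/16) = 389/400 ≈ 0.972500
step 2 [2y] bond c/1=2/25: DF=(139703/125000 − 2/25·(0.972500))/(1+2/25) = 2407/2500 ≈ 0.962800
step 3 [3y] bond c/1=11/400: DF=(499209/500000 − 11/400·(0.972500+0.962800))/(1+11/400) = 9199/10000 ≈ 0.919900
step 4 [4y] swap r/1=565/18711: DF=(1 − 565/18711·(0.972500+0.962800+0.919900))/(1+565/18711) = 887/1000 ≈ 0.887000
step 5 [5y] swap r/1=1443/45979: DF=(1 − 1443/45979·(0.972500+0.962800+0.919900+0.887000))/(1+1443/45979) = 8557/10000 ≈ 0.855700

1 1 389/400
2 2 2407/2500
3 3 9199/10000
4 4 887/1000
5 5 8557/10000
f(1y,5y) = ((389/400)/(8557/10000) − 1)/(4) = 292/8557 ≈ 3.4124%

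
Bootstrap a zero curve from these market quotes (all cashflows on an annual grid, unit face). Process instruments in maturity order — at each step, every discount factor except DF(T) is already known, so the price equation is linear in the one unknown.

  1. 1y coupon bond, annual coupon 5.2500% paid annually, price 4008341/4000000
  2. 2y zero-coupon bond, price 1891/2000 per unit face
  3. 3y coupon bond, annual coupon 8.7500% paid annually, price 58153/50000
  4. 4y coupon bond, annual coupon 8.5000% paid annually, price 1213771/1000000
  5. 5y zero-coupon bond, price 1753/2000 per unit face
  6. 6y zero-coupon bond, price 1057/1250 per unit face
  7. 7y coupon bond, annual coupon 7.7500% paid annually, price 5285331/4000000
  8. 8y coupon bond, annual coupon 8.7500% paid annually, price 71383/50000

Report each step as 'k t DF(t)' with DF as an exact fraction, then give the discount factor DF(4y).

1 1 9521/10000
2 2 1891/2000
3 3 573/625
4 4 4491/5000
5 5 1753/2000
6 6 1057/1250
7 7 4177/5000
8 8 8083/10000
DF(4y) = 4491/5000 ≈ 0.898200

step 1 [1y] bond c/1=21/400: DF=(4008341/4000000 − 21/400·(0))/(1+21/400) = 9521/10000 ≈ 0.952100
step 2 [2y] zero: DF = P = 1891/2000 ≈ 0.945500
step 3 [3y] bond c/1=7/80: DF=(58153/50000 − 7/80·(0.952100+0.945500))/(1+7/80) = 573/625 ≈ 0.916800
step 4 [4y] bond c/1=17/200: DF=(1213771/1000000 − 17/200·(0.952100+0.945500+0.916800))/(1+17/200) = 4491/5000 ≈ 0.898200
step 5 [5y] zero: DF = P = 1753/2000 ≈ 0.876500
step 6 [6y] zero: DF = P = 1057/1250 ≈ 0.845600
step 7 [7y] bond c/1=31/400: DF=(5285331/4000000 − 31/400·(0.952100+0.945500+0.916800+0.898200+0.876500+0.845600))/(1+31/400) = 4177/5000 ≈ 0.835400
step 8 [8y] bond c/1=7/80: DF=(71383/50000 − 7/80·(0.952100+0.945500+0.916800+0.898200+0.876500+0.845600+0.835400))/(1+7/80) = 8083/10000 ≈ 0.808300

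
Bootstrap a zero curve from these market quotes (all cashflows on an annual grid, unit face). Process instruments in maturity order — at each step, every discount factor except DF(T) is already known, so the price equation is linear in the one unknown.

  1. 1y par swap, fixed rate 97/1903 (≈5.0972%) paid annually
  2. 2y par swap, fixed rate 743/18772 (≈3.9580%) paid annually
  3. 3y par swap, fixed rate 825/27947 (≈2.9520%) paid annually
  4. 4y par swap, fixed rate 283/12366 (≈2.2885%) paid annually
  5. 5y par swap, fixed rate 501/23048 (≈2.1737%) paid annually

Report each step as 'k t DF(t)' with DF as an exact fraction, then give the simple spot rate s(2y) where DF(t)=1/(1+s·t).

1 1 1903/2000
2 2 9257/10000
3 3 367/400
4 4 9151/10000
5 5 4499/5000
s(2y) = (1/(9257/10000) − 1)/(2) = 743/18514 ≈ 4.0132%

step 1 [1y] swap r/1=97/1903: DF=(1 − 97/1903·(0))/(1+97/1903) = 1903/2000 ≈ 0.951500
step 2 [2y] swap r/1=743/18772: DF=(1 − 743/18772·(0.951500))/(1+743/18772) = 9257/10000 ≈ 0.925700
step 3 [3y] swap r/1=825/27947: DF=(1 − 825/27947·(0.951500+0.925700))/(1+825/27947) = 367/400 ≈ 0.917500
step 4 [4y] swap r/1=283/12366: DF=(1 − 283/12366·(0.951500+0.925700+0.917500))/(1+283/12366) = 9151/10000 ≈ 0.915100
step 5 [5y] swap r/1=501/23048: DF=(1 − 501/23048·(0.951500+0.925700+0.917500+0.915100))/(1+501/23048) = 4499/5000 ≈ 0.899800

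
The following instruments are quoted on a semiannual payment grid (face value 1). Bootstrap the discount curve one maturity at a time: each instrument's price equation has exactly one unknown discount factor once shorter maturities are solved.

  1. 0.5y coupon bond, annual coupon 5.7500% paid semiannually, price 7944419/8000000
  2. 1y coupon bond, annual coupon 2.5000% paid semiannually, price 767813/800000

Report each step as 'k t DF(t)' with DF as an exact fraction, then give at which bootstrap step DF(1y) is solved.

step 1 [0.5y] bond c/2=23/800: DF=(7944419/8000000 − 23/800·(0))/(1+23/800) = 9653/10000 ≈ 0.965300
step 2 [1y] bond c/2=1/80: DF=(767813/800000 − 1/80·(0.965300))/(1+1/80) = 117/125 ≈ 0.936000

1 1/2 9653/10000
2 1 117/125
DF(1y) is solved at step 2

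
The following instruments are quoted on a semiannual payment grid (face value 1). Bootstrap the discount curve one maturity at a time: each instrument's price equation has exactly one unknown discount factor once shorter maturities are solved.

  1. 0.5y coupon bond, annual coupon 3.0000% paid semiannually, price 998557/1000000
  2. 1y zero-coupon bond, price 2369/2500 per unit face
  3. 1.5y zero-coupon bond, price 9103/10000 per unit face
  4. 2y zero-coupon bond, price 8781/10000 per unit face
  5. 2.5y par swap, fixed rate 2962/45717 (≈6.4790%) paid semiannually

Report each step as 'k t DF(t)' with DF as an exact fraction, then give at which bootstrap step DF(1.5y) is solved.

step 1 [0.5y] bond c/2=3/200: DF=(998557/1000000 − 3/200·(0))/(1+3/200) = 4919/5000 ≈ 0.983800
step 2 [1y] zero: DF = P = 2369/2500 ≈ 0.947600
step 3 [1.5y] zero: DF = P = 9103/10000 ≈ 0.910300
step 4 [2y] zero: DF = P = 8781/10000 ≈ 0.878100
step 5 [2.5y] swap r/2=1481/45717: DF=(1 − 1481/45717·(0.983800+0.947600+0.910300+0.878100))/(1+1481/45717) = 8519/10000 ≈ 0.851900

1 1/2 4919/5000
2 1 2369/2500
3 3/2 9103/10000
4 2 8781/10000
5 5/2 8519/10000
DF(1.5y) is solved at step 3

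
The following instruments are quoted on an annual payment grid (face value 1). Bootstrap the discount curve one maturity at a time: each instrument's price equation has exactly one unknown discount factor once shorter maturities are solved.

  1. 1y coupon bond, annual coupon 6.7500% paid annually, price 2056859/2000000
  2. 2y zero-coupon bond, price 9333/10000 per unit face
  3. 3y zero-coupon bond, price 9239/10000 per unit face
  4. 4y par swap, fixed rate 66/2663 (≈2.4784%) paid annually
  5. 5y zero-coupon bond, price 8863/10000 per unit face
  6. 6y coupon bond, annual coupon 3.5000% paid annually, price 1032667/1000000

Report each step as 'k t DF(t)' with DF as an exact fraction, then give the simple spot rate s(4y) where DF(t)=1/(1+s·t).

step 1 [1y] bond c/1=27/400: DF=(2056859/2000000 − 27/400·(0))/(1+27/400) = 4817/5000 ≈ 0.963400
step 2 [2y] zero: DF = P = 9333/10000 ≈ 0.933300
step 3 [3y] zero: DF = P = 9239/10000 ≈ 0.923900
step 4 [4y] swap r/1=66/2663: DF=(1 − 66/2663·(0.963400+0.933300+0.923900))/(1+66/2663) = 2269/2500 ≈ 0.907600
step 5 [5y] zero: DF = P = 8863/10000 ≈ 0.886300
step 6 [6y] bond c/1=7/200: DF=(1032667/1000000 − 7/200·(0.963400+0.933300+0.923900+0.907600+0.886300))/(1+7/200) = 8417/10000 ≈ 0.841700

1 1 4817/5000
2 2 9333/10000
3 3 9239/10000
4 4 2269/2500
5 5 8863/10000
6 6 8417/10000
s(4y) = (1/(2269/2500) − 1)/(4) = 231/9076 ≈ 2.5452%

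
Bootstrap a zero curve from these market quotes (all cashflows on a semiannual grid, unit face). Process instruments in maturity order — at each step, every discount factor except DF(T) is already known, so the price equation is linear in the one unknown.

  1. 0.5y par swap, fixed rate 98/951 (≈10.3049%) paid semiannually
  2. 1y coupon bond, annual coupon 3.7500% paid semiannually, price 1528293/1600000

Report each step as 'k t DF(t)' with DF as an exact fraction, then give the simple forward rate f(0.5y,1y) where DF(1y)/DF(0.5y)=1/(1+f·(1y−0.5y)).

step 1 [0.5y] swap r/2=49/951: DF=(1 − 49/951·(0))/(1+49/951) = 951/1000 ≈ 0.951000
step 2 [1y] bond c/2=3/160: DF=(1528293/1600000 − 3/160·(0.951000))/(1+3/160) = 9201/10000 ≈ 0.920100

1 1/2 951/1000
2 1 9201/10000
f(0.5y,1y) = ((951/1000)/(9201/10000) − 1)/(1/2) = 206/3067 ≈ 6.7167%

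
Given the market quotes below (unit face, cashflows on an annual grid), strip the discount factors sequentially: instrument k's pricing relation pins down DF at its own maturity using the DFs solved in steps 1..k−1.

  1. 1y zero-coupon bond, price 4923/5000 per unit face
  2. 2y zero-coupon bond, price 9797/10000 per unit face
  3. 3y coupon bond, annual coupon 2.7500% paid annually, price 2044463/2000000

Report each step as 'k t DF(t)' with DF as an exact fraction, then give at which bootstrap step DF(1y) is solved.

step 1 [1y] zero: DF = P = 4923/5000 ≈ 0.984600
step 2 [2y] zero: DF = P = 9797/10000 ≈ 0.979700
step 3 [3y] bond c/1=11/400: DF=(2044463/2000000 − 11/400·(0.984600+0.979700))/(1+11/400) = 9423/10000 ≈ 0.942300

1 1 4923/5000
2 2 9797/10000
3 3 9423/10000
DF(1y) is solved at step 1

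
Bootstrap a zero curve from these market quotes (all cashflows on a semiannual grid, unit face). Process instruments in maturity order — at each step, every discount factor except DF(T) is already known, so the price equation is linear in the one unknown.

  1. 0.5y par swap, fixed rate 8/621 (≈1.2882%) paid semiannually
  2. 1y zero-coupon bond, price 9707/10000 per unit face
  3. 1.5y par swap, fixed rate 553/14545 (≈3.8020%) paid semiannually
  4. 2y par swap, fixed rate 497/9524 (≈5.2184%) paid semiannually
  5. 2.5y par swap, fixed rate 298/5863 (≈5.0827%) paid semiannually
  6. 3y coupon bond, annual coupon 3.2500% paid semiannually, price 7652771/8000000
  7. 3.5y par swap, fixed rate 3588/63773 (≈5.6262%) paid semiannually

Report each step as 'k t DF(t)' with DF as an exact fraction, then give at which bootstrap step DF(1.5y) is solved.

1 1/2 621/625
2 1 9707/10000
3 3/2 9447/10000
4 2 4503/5000
5 5/2 1101/1250
6 3 8663/10000
7 7/2 4103/5000
DF(1.5y) is solved at step 3

step 1 [0.5y] swap r/2=4/621: DF=(1 − 4/621·(0))/(1+4/621) = 621/625 ≈ 0.993600
step 2 [1y] zero: DF = P = 9707/10000 ≈ 0.970700
step 3 [1.5y] swap r/2=553/29090: DF=(1 − 553/29090·(0.993600+0.970700))/(1+553/29090) = 9447/10000 ≈ 0.944700
step 4 [2y] swap r/2=497/19048: DF=(1 − 497/19048·(0.993600+0.970700+0.944700))/(1+497/19048) = 4503/5000 ≈ 0.900600
step 5 [2.5y] swap r/2=149/5863: DF=(1 − 149/5863·(0.993600+0.970700+0.944700+0.900600))/(1+149/5863) = 1101/1250 ≈ 0.880800
step 6 [3y] bond c/2=13/800: DF=(7652771/8000000 − 13/800·(0.993600+0.970700+0.944700+0.900600+0.880800))/(1+13/800) = 8663/10000 ≈ 0.866300
step 7 [3.5y] swap r/2=1794/63773: DF=(1 − 1794/63773·(0.993600+0.970700+0.944700+0.900600+0.880800+0.866300))/(1+1794/63773) = 4103/5000 ≈ 0.820600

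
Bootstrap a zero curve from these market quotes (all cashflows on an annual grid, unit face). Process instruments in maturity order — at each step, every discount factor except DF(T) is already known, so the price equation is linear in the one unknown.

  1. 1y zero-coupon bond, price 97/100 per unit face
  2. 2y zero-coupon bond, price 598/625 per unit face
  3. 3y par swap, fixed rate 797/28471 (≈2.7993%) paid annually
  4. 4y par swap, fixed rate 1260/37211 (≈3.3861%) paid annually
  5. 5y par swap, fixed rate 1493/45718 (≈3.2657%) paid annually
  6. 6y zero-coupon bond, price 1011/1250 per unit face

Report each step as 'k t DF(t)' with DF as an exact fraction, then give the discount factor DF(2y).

step 1 [1y] zero: DF = P = 97/100 ≈ 0.970000
step 2 [2y] zero: DF = P = 598/625 ≈ 0.956800
step 3 [3y] swap r/1=797/28471: DF=(1 − 797/28471·(0.970000+0.956800))/(1+797/28471) = 9203/10000 ≈ 0.920300
step 4 [4y] swap r/1=1260/37211: DF=(1 − 1260/37211·(0.970000+0.956800+0.920300))/(1+1260/37211) = 437/500 ≈ 0.874000
step 5 [5y] swap r/1=1493/45718: DF=(1 − 1493/45718·(0.970000+0.956800+0.920300+0.874000))/(1+1493/45718) = 8507/10000 ≈ 0.850700
step 6 [6y] zero: DF = P = 1011/1250 ≈ 0.808800

1 1 97/100
2 2 598/625
3 3 9203/10000
4 4 437/500
5 5 8507/10000
6 6 1011/1250
DF(2y) = 598/625 ≈ 0.956800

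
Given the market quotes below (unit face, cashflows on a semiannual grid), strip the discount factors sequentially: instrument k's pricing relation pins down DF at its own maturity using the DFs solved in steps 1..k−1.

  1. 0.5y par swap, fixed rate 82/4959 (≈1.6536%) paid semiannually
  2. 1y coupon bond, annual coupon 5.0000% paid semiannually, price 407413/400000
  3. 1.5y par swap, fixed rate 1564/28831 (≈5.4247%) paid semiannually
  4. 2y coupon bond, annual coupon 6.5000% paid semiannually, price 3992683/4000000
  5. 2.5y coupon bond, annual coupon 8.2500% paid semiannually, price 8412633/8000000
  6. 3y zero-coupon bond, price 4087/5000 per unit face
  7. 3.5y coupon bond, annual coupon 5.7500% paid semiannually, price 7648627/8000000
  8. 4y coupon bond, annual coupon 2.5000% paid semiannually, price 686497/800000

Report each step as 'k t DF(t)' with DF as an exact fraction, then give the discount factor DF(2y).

step 1 [0.5y] swap r/2=41/4959: DF=(1 − 41/4959·(0))/(1+41/4959) = 4959/5000 ≈ 0.991800
step 2 [1y] bond c/2=1/40: DF=(407413/400000 − 1/40·(0.991800))/(1+1/40) = 1939/2000 ≈ 0.969500
step 3 [1.5y] swap r/2=782/28831: DF=(1 − 782/28831·(0.991800+0.969500))/(1+782/28831) = 4609/5000 ≈ 0.921800
step 4 [2y] bond c/2=13/400: DF=(3992683/4000000 − 13/400·(0.991800+0.969500+0.921800))/(1+13/400) = 219/250 ≈ 0.876000
step 5 [2.5y] bond c/2=33/800: DF=(8412633/8000000 − 33/800·(0.991800+0.969500+0.921800+0.876000))/(1+33/800) = 861/1000 ≈ 0.861000
step 6 [3y] zero: DF = P = 4087/5000 ≈ 0.817400
step 7 [3.5y] bond c/2=23/800: DF=(7648627/8000000 − 23/800·(0.991800+0.969500+0.921800+0.876000+0.861000+0.817400))/(1+23/800) = 3887/5000 ≈ 0.777400
step 8 [4y] bond c/2=1/80: DF=(686497/800000 − 1/80·(0.991800+0.969500+0.921800+0.876000+0.861000+0.817400+0.777400))/(1+1/80) = 1927/2500 ≈ 0.770800

1 1/2 4959/5000
2 1 1939/2000
3 3/2 4609/5000
4 2 219/250
5 5/2 861/1000
6 3 4087/5000
7 7/2 3887/5000
8 4 1927/2500
DF(2y) = 219/250 ≈ 0.876000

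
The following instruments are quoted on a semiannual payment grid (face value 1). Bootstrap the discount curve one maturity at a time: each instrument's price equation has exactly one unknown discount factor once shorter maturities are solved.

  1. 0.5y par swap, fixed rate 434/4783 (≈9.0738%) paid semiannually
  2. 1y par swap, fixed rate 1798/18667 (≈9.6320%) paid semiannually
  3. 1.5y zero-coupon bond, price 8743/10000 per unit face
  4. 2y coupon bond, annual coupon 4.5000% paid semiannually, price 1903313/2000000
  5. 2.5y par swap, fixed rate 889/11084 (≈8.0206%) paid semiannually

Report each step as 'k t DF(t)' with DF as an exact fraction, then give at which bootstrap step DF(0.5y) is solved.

step 1 [0.5y] swap r/2=217/4783: DF=(1 − 217/4783·(0))/(1+217/4783) = 4783/5000 ≈ 0.956600
step 2 [1y] swap r/2=899/18667: DF=(1 − 899/18667·(0.956600))/(1+899/18667) = 9101/10000 ≈ 0.910100
step 3 [1.5y] zero: DF = P = 8743/10000 ≈ 0.874300
step 4 [2y] bond c/2=9/400: DF=(1903313/2000000 − 9/400·(0.956600+0.910100+0.874300))/(1+9/400) = 544/625 ≈ 0.870400
step 5 [2.5y] swap r/2=889/22168: DF=(1 − 889/22168·(0.956600+0.910100+0.874300+0.870400))/(1+889/22168) = 4111/5000 ≈ 0.822200

1 1/2 4783/5000
2 1 9101/10000
3 3/2 8743/10000
4 2 544/625
5 5/2 4111/5000
DF(0.5y) is solved at step 1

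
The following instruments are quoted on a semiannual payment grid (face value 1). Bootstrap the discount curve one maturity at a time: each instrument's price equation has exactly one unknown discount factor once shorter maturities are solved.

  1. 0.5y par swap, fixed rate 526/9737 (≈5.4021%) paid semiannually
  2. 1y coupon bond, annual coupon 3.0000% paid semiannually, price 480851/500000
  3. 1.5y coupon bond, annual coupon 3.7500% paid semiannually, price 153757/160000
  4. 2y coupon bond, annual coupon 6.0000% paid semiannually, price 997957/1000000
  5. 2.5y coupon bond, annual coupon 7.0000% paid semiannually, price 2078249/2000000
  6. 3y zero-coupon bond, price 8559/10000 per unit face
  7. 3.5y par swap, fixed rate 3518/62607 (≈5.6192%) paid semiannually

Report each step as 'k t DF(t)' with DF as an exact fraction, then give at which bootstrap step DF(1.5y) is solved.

1 1/2 9737/10000
2 1 9331/10000
3 3/2 4541/5000
4 2 8869/10000
5 5/2 2197/2500
6 3 8559/10000
7 7/2 8241/10000
DF(1.5y) is solved at step 3

step 1 [0.5y] swap r/2=263/9737: DF=(1 − 263/9737·(0))/(1+263/9737) = 9737/10000 ≈ 0.973700
step 2 [1y] bond c/2=3/200: DF=(480851/500000 − 3/200·(0.973700))/(1+3/200) = 9331/10000 ≈ 0.933100
step 3 [1.5y] bond c/2=3/160: DF=(153757/160000 − 3/160·(0.973700+0.933100))/(1+3/160) = 4541/5000 ≈ 0.908200
step 4 [2y] bond c/2=3/100: DF=(997957/1000000 − 3/100·(0.973700+0.933100+0.908200))/(1+3/100) = 8869/10000 ≈ 0.886900
step 5 [2.5y] bond c/2=7/200: DF=(2078249/2000000 − 7/200·(0.973700+0.933100+0.908200+0.886900))/(1+7/200) = 2197/2500 ≈ 0.878800
step 6 [3y] zero: DF = P = 8559/10000 ≈ 0.855900
step 7 [3.5y] swap r/2=1759/62607: DF=(1 − 1759/62607·(0.973700+0.933100+0.908200+0.886900+0.878800+0.855900))/(1+1759/62607) = 8241/10000 ≈ 0.824100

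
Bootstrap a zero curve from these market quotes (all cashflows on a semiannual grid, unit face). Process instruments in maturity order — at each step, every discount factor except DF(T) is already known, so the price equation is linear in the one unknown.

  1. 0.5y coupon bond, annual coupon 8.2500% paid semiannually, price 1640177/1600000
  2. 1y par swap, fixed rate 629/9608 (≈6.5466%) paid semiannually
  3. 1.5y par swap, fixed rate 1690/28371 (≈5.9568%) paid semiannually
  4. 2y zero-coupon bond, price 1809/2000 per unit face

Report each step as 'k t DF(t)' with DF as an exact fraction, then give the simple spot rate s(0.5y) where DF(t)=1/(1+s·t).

step 1 [0.5y] bond c/2=33/800: DF=(1640177/1600000 − 33/800·(0))/(1+33/800) = 1969/2000 ≈ 0.984500
step 2 [1y] swap r/2=629/19216: DF=(1 − 629/19216·(0.984500))/(1+629/19216) = 9371/10000 ≈ 0.937100
step 3 [1.5y] swap r/2=845/28371: DF=(1 − 845/28371·(0.984500+0.937100))/(1+845/28371) = 1831/2000 ≈ 0.915500
step 4 [2y] zero: DF = P = 1809/2000 ≈ 0.904500

1 1/2 1969/2000
2 1 9371/10000
3 3/2 1831/2000
4 2 1809/2000
s(0.5y) = (1/(1969/2000) − 1)/(1/2) = 62/1969 ≈ 3.1488%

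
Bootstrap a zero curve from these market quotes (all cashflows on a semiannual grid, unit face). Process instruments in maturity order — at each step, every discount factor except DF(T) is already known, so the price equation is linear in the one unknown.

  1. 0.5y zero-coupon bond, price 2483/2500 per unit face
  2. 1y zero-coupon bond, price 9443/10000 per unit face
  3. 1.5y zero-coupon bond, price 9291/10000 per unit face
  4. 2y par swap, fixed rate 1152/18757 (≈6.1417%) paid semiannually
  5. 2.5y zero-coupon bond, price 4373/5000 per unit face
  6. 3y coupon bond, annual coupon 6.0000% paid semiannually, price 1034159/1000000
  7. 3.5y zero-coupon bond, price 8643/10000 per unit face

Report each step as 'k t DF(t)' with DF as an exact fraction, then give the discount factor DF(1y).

1 1/2 2483/2500
2 1 9443/10000
3 3/2 9291/10000
4 2 553/625
5 5/2 4373/5000
6 3 8693/10000
7 7/2 8643/10000
DF(1y) = 9443/10000 ≈ 0.944300

step 1 [0.5y] zero: DF = P = 2483/2500 ≈ 0.993200
step 2 [1y] zero: DF = P = 9443/10000 ≈ 0.944300
step 3 [1.5y] zero: DF = P = 9291/10000 ≈ 0.929100
step 4 [2y] swap r/2=576/18757: DF=(1 − 576/18757·(0.993200+0.944300+0.929100))/(1+576/18757) = 553/625 ≈ 0.884800
step 5 [2.5y] zero: DF = P = 4373/5000 ≈ 0.874600
step 6 [3y] bond c/2=3/100: DF=(1034159/1000000 − 3/100·(0.993200+0.944300+0.929100+0.884800+0.874600))/(1+3/100) = 8693/10000 ≈ 0.869300
step 7 [3.5y] zero: DF = P = 8643/10000 ≈ 0.864300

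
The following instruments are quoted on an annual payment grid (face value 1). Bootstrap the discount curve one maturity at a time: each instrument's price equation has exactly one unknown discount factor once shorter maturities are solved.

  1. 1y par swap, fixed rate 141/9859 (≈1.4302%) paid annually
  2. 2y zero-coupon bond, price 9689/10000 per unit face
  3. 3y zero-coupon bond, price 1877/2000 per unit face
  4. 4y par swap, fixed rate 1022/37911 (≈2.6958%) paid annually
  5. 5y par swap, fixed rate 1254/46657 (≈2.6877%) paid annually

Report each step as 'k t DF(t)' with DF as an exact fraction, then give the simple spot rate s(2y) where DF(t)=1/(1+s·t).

step 1 [1y] swap r/1=141/9859: DF=(1 − 141/9859·(0))/(1+141/9859) = 9859/10000 ≈ 0.985900
step 2 [2y] zero: DF = P = 9689/10000 ≈ 0.968900
step 3 [3y] zero: DF = P = 1877/2000 ≈ 0.938500
step 4 [4y] swap r/1=1022/37911: DF=(1 − 1022/37911·(0.985900+0.968900+0.938500))/(1+1022/37911) = 4489/5000 ≈ 0.897800
step 5 [5y] swap r/1=1254/46657: DF=(1 − 1254/46657·(0.985900+0.968900+0.938500+0.897800))/(1+1254/46657) = 4373/5000 ≈ 0.874600

1 1 9859/10000
2 2 9689/10000
3 3 1877/2000
4 4 4489/5000
5 5 4373/5000
s(2y) = (1/(9689/10000) − 1)/(2) = 311/19378 ≈ 1.6049%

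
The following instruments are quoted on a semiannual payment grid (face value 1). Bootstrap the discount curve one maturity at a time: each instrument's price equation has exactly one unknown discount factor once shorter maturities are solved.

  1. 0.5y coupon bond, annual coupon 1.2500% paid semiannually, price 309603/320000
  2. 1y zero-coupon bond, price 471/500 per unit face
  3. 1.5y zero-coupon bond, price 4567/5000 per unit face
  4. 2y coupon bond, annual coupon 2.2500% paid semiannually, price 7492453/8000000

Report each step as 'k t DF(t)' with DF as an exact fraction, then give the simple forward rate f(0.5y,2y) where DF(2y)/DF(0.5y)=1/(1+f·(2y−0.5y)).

step 1 [0.5y] bond c/2=1/160: DF=(309603/320000 − 1/160·(0))/(1+1/160) = 1923/2000 ≈ 0.961500
step 2 [1y] zero: DF = P = 471/500 ≈ 0.942000
step 3 [1.5y] zero: DF = P = 4567/5000 ≈ 0.913400
step 4 [2y] bond c/2=9/800: DF=(7492453/8000000 − 9/800·(0.961500+0.942000+0.913400))/(1+9/800) = 2237/2500 ≈ 0.894800

1 1/2 1923/2000
2 1 471/500
3 3/2 4567/5000
4 2 2237/2500
f(0.5y,2y) = ((1923/2000)/(2237/2500) − 1)/(3/2) = 667/13422 ≈ 4.9695%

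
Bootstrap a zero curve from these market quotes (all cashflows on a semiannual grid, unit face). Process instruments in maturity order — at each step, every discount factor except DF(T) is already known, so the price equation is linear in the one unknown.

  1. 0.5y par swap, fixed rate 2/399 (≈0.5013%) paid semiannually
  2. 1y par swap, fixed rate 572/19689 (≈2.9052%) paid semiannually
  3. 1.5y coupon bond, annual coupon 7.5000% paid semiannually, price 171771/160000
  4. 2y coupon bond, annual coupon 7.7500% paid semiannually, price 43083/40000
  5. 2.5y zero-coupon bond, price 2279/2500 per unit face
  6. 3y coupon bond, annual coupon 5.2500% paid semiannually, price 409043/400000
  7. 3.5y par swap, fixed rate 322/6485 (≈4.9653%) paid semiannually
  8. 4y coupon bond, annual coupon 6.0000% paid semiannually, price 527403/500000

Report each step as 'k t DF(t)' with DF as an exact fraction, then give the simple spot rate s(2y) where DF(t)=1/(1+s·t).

1 1/2 399/400
2 1 4857/5000
3 3/2 2409/2500
4 2 371/400
5 5/2 2279/2500
6 3 1093/1250
7 7/2 839/1000
8 4 522/625
s(2y) = (1/(371/400) − 1)/(2) = 29/742 ≈ 3.9084%

step 1 [0.5y] swap r/2=1/399: DF=(1 − 1/399·(0))/(1+1/399) = 399/400 ≈ 0.997500
step 2 [1y] swap r/2=286/19689: DF=(1 − 286/19689·(0.997500))/(1+286/19689) = 4857/5000 ≈ 0.971400
step 3 [1.5y] bond c/2=3/80: DF=(171771/160000 − 3/80·(0.997500+0.971400))/(1+3/80) = 2409/2500 ≈ 0.963600
step 4 [2y] bond c/2=31/800: DF=(43083/40000 − 31/800·(0.997500+0.971400+0.963600))/(1+31/800) = 371/400 ≈ 0.927500
step 5 [2.5y] zero: DF = P = 2279/2500 ≈ 0.911600
step 6 [3y] bond c/2=21/800: DF=(409043/400000 − 21/800·(0.997500+0.971400+0.963600+0.927500+0.911600))/(1+21/800) = 1093/1250 ≈ 0.874400
step 7 [3.5y] swap r/2=161/6485: DF=(1 − 161/6485·(0.997500+0.971400+0.963600+0.927500+0.911600+0.874400))/(1+161/6485) = 839/1000 ≈ 0.839000
step 8 [4y] bond c/2=3/100: DF=(527403/500000 − 3/100·(0.997500+0.971400+0.963600+0.927500+0.911600+0.874400+0.839000))/(1+3/100) = 522/625 ≈ 0.835200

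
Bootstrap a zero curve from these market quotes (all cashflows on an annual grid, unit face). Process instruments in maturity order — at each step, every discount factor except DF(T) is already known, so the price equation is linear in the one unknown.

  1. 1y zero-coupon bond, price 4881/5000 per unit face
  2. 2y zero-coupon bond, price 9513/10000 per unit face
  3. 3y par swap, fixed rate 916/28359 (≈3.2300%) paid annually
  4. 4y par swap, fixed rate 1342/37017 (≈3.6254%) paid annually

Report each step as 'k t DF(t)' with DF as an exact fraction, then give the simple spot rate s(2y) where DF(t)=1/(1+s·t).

step 1 [1y] zero: DF = P = 4881/5000 ≈ 0.976200
step 2 [2y] zero: DF = P = 9513/10000 ≈ 0.951300
step 3 [3y] swap r/1=916/28359: DF=(1 − 916/28359·(0.976200+0.951300))/(1+916/28359) = 2271/2500 ≈ 0.908400
step 4 [4y] swap r/1=1342/37017: DF=(1 − 1342/37017·(0.976200+0.951300+0.908400))/(1+1342/37017) = 4329/5000 ≈ 0.865800

1 1 4881/5000
2 2 9513/10000
3 3 2271/2500
4 4 4329/5000
s(2y) = (1/(9513/10000) − 1)/(2) = 487/19026 ≈ 2.5597%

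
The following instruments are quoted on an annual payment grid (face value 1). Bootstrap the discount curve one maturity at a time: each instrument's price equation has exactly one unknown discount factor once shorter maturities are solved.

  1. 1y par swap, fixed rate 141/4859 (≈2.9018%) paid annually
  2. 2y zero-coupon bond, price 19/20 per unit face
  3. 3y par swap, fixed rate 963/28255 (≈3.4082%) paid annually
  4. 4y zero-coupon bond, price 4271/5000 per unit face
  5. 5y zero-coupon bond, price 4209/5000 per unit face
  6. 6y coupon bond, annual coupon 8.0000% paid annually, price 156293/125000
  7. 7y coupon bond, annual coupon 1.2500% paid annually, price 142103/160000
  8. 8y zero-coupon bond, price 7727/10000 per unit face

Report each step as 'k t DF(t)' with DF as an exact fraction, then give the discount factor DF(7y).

step 1 [1y] swap r/1=141/4859: DF=(1 − 141/4859·(0))/(1+141/4859) = 4859/5000 ≈ 0.971800
step 2 [2y] zero: DF = P = 19/20 ≈ 0.950000
step 3 [3y] swap r/1=963/28255: DF=(1 − 963/28255·(0.971800+0.950000))/(1+963/28255) = 9037/10000 ≈ 0.903700
step 4 [4y] zero: DF = P = 4271/5000 ≈ 0.854200
step 5 [5y] zero: DF = P = 4209/5000 ≈ 0.841800
step 6 [6y] bond c/1=2/25: DF=(156293/125000 − 2/25·(0.971800+0.950000+0.903700+0.854200+0.841800))/(1+2/25) = 2057/2500 ≈ 0.822800
step 7 [7y] bond c/1=1/80: DF=(142103/160000 − 1/80·(0.971800+0.950000+0.903700+0.854200+0.841800+0.822800))/(1+1/80) = 507/625 ≈ 0.811200
step 8 [8y] zero: DF = P = 7727/10000 ≈ 0.772700

1 1 4859/5000
2 2 19/20
3 3 9037/10000
4 4 4271/5000
5 5 4209/5000
6 6 2057/2500
7 7 507/625
8 8 7727/10000
DF(7y) = 507/625 ≈ 0.811200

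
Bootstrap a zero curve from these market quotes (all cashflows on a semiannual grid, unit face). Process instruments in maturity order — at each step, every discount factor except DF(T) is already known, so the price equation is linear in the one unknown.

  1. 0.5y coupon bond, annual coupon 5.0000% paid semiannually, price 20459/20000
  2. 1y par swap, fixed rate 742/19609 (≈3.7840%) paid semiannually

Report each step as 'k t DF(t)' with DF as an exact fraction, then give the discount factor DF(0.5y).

1 1/2 499/500
2 1 9629/10000
DF(0.5y) = 499/500 ≈ 0.998000

step 1 [0.5y] bond c/2=1/40: DF=(20459/20000 − 1/40·(0))/(1+1/40) = 499/500 ≈ 0.998000
step 2 [1y] swap r/2=371/19609: DF=(1 − 371/19609·(0.998000))/(1+371/19609) = 9629/10000 ≈ 0.962900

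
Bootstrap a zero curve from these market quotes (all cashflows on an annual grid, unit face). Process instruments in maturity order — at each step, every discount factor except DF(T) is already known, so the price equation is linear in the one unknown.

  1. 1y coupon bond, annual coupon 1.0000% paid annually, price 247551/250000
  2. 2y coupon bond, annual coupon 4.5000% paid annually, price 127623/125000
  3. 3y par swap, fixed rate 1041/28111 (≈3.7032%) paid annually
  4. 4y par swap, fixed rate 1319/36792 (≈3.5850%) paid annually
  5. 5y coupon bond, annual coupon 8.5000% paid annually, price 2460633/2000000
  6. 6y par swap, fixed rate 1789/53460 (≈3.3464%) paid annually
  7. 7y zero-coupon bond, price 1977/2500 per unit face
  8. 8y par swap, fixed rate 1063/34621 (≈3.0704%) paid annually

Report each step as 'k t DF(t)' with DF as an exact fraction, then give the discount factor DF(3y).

step 1 [1y] bond c/1=1/100: DF=(247551/250000 − 1/100·(0))/(1+1/100) = 2451/2500 ≈ 0.980400
step 2 [2y] bond c/1=9/200: DF=(127623/125000 − 9/200·(0.980400))/(1+9/200) = 2337/2500 ≈ 0.934800
step 3 [3y] swap r/1=1041/28111: DF=(1 − 1041/28111·(0.980400+0.934800))/(1+1041/28111) = 8959/10000 ≈ 0.895900
step 4 [4y] swap r/1=1319/36792: DF=(1 − 1319/36792·(0.980400+0.934800+0.895900))/(1+1319/36792) = 8681/10000 ≈ 0.868100
step 5 [5y] bond c/1=17/200: DF=(2460633/2000000 − 17/200·(0.980400+0.934800+0.895900+0.868100))/(1+17/200) = 8457/10000 ≈ 0.845700
step 6 [6y] swap r/1=1789/53460: DF=(1 − 1789/53460·(0.980400+0.934800+0.895900+0.868100+0.845700))/(1+1789/53460) = 8211/10000 ≈ 0.821100
step 7 [7y] zero: DF = P = 1977/2500 ≈ 0.790800
step 8 [8y] swap r/1=1063/34621: DF=(1 − 1063/34621·(0.980400+0.934800+0.895900+0.868100+0.845700+0.821100+0.790800))/(1+1063/34621) = 3937/5000 ≈ 0.787400

1 1 2451/2500
2 2 2337/2500
3 3 8959/10000
4 4 8681/10000
5 5 8457/10000
6 6 8211/10000
7 7 1977/2500
8 8 3937/5000
DF(3y) = 8959/10000 ≈ 0.895900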